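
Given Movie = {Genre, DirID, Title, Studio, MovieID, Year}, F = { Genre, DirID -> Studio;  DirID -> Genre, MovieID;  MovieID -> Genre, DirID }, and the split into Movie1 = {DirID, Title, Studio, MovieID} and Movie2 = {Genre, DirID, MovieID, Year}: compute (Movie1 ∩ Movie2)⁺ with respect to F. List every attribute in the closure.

Movie1 ∩ Movie2 = {DirID, MovieID}.
DirID → Genre, MovieID applies, adding Genre
Genre, DirID → Studio applies, adding Studio
Closure: {Genre, DirID, Studio, MovieID}.

Genre, DirID, Studio, MovieID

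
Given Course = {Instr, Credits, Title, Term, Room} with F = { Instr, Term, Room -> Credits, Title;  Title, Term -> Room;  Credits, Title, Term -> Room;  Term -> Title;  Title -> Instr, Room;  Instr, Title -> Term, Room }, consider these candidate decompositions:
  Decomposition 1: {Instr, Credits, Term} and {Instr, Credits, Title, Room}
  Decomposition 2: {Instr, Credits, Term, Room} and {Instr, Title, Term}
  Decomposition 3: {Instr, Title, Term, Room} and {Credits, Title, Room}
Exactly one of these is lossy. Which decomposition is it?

Decomposition 1

Decomposition 1: common = {Instr, Credits}, closure = {Instr, Credits} → lossy.
Decomposition 2: common = {Instr, Term}, closure = {Instr, Credits, Title, Term, Room} → lossless.
Decomposition 3: common = {Title, Room}, closure = {Instr, Credits, Title, Term, Room} → lossless.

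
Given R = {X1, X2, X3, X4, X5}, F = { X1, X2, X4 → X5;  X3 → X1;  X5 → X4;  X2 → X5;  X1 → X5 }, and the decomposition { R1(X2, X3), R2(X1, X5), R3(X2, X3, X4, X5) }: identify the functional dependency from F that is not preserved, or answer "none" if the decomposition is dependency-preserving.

Check X3 → X1: no single fragment contains all of {X1, X3}, and the restricted closure of {X3} across the fragments never reaches {X1}.
X1, X2, X4 → X5 is preserved.
X5 → X4 is preserved.
X2 → X5 is preserved.
X1 → X5 is preserved.

X3 → X1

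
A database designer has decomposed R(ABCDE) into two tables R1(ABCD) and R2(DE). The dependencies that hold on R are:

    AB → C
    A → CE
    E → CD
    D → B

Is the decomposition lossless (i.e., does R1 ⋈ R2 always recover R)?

No

Common attributes: R1 ∩ R2 = {D}.
Closure of {D}: D → B applies, adding B. So (D)⁺ = {BD}.
The closure contains neither all of R1 = {ABCD} nor all of R2 = {DE}, so the common attributes are not a superkey of either fragment. The join is lossy.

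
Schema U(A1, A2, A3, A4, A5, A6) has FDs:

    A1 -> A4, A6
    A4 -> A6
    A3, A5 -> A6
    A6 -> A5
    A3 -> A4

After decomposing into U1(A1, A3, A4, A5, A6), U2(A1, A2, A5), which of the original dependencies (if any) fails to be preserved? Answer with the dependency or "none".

A1 → A4, A6 lies within U1.
A4 → A6 lies within U1.
A3, A5 → A6 lies within U1.
A6 → A5 lies within U1.
A3 → A4 lies within U1.
Every dependency is enforceable on the fragments, so the decomposition is dependency-preserving.

none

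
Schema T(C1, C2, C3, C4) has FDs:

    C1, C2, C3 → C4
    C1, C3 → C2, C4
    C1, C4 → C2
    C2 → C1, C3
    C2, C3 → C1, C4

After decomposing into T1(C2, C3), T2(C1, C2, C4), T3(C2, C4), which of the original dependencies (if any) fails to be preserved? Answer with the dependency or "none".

C1, C3 → C2, C4

Check C1, C3 → C2, C4: no single fragment contains all of {C1, C2, C3, C4}, and the restricted closure of {C1, C3} across the fragments never reaches {C2, C4}.
C1, C2, C3 → C4 is preserved.
C1, C4 → C2 is preserved.
C2 → C1, C3 is preserved.
C2, C3 → C1, C4 is preserved.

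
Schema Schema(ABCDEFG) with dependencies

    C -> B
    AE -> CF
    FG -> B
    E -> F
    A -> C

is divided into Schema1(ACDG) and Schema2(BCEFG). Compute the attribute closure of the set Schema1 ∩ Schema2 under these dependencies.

Schema1 ∩ Schema2 = {CG}.
C → B applies, adding B
Closure: {BCG}.

BCG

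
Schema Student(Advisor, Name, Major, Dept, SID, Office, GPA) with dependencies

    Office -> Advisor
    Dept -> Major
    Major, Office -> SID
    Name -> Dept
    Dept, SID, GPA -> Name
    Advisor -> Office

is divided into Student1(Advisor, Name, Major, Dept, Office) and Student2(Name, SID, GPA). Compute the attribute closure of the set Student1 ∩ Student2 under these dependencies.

Name, Major, Dept

Student1 ∩ Student2 = {Name}.
Name → Dept applies, adding Dept
Dept → Major applies, adding Major
Closure: {Name, Major, Dept}.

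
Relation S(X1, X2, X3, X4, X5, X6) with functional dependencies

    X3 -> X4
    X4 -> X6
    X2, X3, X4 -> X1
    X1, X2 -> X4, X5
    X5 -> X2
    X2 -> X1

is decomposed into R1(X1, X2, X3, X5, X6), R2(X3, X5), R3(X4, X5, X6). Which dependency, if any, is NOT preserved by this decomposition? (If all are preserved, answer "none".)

Check X3 → X4: no single fragment contains all of {X3, X4}, and the restricted closure of {X3} across the fragments never reaches {X4}.
X4 → X6 is preserved.
X2, X3, X4 → X1 is preserved.
X1, X2 → X4, X5 is preserved.
X5 → X2 is preserved.
X2 → X1 is preserved.

X3 -> X4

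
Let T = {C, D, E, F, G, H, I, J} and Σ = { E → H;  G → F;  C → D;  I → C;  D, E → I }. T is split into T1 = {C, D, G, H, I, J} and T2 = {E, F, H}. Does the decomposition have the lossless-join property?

Common attributes: T1 ∩ T2 = {H}.
No dependency enlarges {H}, so (H)⁺ = {H}.
The closure contains neither all of T1 = {C, D, G, H, I, J} nor all of T2 = {E, F, H}, so the common attributes are not a superkey of either fragment. The join is lossy.

No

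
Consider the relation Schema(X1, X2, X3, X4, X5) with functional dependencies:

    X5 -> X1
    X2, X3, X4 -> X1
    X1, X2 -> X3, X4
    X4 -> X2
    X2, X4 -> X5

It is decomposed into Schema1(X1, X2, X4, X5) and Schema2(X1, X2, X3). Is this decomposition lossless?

Yes

Common attributes: Schema1 ∩ Schema2 = {X1, X2}.
Closure of {X1, X2}: X1, X2 → X3, X4 applies, adding X3, X4; X2, X4 → X5 applies, adding X5. So (X1, X2)⁺ = {X1, X2, X3, X4, X5}.
This closure contains every attribute of Schema1, so Schema1 ∩ Schema2 → Schema1. The join is lossless.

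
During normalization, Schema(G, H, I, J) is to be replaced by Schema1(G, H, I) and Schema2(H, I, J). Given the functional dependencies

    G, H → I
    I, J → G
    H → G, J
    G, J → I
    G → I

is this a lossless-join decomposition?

Yes

Common attributes: Schema1 ∩ Schema2 = {H, I}.
Closure of {H, I}: H → G, J applies, adding G, J. So (H, I)⁺ = {G, H, I, J}.
This closure contains every attribute of Schema1, so Schema1 ∩ Schema2 → Schema1. The join is lossless.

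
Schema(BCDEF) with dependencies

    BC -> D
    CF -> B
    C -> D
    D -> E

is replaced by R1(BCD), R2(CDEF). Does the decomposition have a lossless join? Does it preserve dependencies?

lossy and not dependency-preserving

Lossless test: (CD)⁺ = {CDE}, which is a superkey of neither fragment — lossy.
Dependency preservation: the restricted closure of {CF} across the fragments never reaches {B}, so CF → B cannot be enforced without a join — not preserved.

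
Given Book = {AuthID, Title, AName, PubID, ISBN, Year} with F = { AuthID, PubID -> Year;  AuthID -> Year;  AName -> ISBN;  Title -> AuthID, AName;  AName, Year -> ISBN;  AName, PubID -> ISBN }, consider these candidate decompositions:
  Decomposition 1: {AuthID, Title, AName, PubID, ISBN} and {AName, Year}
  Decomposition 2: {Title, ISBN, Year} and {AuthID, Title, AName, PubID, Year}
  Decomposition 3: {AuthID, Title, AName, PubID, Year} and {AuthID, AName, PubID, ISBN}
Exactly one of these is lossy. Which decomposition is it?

Decomposition 1: common = {AName}, closure = {AName, ISBN} → lossy.
Decomposition 2: common = {Title, Year}, closure = {AuthID, Title, AName, ISBN, Year} → lossless.
Decomposition 3: common = {AuthID, AName, PubID}, closure = {AuthID, AName, PubID, ISBN, Year} → lossless.

Decomposition 1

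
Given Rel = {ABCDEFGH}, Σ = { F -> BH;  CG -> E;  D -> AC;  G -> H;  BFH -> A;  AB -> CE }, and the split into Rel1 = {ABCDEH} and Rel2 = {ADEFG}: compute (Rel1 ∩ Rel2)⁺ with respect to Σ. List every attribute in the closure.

Rel1 ∩ Rel2 = {ADE}.
D → AC applies, adding C
Closure: {ACDE}.

ACDE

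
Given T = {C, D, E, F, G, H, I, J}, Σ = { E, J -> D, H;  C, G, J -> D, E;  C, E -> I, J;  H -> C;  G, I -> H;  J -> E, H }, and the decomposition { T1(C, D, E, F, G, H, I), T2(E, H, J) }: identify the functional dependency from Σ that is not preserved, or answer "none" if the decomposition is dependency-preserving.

E, J → D, H: restricted closure across fragments reaches D, H.
C, G, J → D, E: restricted closure across fragments reaches D, E.
C, E → I, J: restricted closure across fragments reaches I, J.
H → C lies within T1.
G, I → H lies within T1.
J → E, H lies within T2.
Every dependency is enforceable on the fragments, so the decomposition is dependency-preserving.

none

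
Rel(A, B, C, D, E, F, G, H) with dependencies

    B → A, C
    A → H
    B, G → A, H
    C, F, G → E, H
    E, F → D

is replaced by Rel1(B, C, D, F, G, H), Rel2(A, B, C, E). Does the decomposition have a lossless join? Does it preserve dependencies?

Lossless test: (B, C)⁺ = {A, B, C, H}, which is a superkey of neither fragment — lossy.
Dependency preservation: the restricted closure of {A} across the fragments never reaches {H}, so A → H cannot be enforced without a join — not preserved.

lossy and not dependency-preserving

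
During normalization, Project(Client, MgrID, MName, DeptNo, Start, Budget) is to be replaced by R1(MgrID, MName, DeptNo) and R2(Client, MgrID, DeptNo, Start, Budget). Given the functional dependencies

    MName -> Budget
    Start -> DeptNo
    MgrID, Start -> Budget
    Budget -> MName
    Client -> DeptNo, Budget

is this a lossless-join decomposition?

Common attributes: R1 ∩ R2 = {MgrID, DeptNo}.
No dependency enlarges {MgrID, DeptNo}, so (MgrID, DeptNo)⁺ = {MgrID, DeptNo}.
The closure contains neither all of R1 = {MgrID, MName, DeptNo} nor all of R2 = {Client, MgrID, DeptNo, Start, Budget}, so the common attributes are not a superkey of either fragment. The join is lossy.

No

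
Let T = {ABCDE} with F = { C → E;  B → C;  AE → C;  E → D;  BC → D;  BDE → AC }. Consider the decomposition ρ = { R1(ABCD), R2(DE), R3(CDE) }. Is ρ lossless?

Chase test. Columns are ABCDE; row i has aⱼ where attribute j ∈ Ri, else bᵢⱼ.
Initial tableau (one row per fragment):
  row 1: a1 a2 a3 a4 b15
  row 2: b21 b22 b23 a4 a5
  row 3: b31 b32 a3 a4 a5
Rows 1 and 3 agree on C; apply C→E and equate their E entries.
Row 1 is now all distinguished symbols — the join is lossless.

Yes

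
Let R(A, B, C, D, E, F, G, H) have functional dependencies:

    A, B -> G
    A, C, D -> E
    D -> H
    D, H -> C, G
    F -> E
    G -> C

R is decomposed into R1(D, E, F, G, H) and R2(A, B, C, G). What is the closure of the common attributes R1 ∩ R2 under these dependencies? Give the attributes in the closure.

C, G

R1 ∩ R2 = {G}.
G → C applies, adding C
Closure: {C, G}.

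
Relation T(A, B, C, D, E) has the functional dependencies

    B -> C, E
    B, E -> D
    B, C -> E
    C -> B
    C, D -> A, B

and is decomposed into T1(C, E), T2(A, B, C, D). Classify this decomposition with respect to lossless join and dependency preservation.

lossless and dependency-preserving

Lossless test: (C)⁺ = {A, B, C, D, E}, which contains all of one fragment — lossless.
Dependency preservation: B → C, E; B, E → D; B, C → E are not contained in any single fragment, but the restricted closure of each left-hand side across the fragments still reaches the right-hand side; the remaining FDs each lie inside some fragment. All dependencies are preserved.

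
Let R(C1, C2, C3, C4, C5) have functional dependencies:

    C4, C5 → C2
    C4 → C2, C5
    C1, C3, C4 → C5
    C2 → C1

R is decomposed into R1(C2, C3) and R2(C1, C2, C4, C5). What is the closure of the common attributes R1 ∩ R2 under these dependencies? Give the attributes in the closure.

C1, C2

R1 ∩ R2 = {C2}.
C2 → C1 applies, adding C1
Closure: {C1, C2}.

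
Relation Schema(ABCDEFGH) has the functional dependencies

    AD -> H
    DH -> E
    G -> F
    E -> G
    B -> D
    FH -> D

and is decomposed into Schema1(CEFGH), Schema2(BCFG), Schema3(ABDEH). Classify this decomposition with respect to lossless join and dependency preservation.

lossy but dependency-preserving

Lossless test (chase): Rows 1 and 3 agree on E; apply E→G and equate their G entries. Rows 2 and 3 agree on B; apply B→D and equate their D entries. Rows 1 and 3 agree on G; apply G→F and equate their F entries. Rows 1 and 3 agree on FH; apply FH→D and equate their D entries. No row becomes fully distinguished — the join is lossy.
Dependency preservation: FH → D is not contained in any single fragment, but the restricted closure of its left-hand side across the fragments still reaches the right-hand side; the remaining FDs each lie inside some fragment. All dependencies are preserved.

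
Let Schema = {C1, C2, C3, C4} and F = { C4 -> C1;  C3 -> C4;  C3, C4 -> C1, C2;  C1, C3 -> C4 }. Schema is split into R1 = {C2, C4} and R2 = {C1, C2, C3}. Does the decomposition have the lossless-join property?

Common attributes: R1 ∩ R2 = {C2}.
No dependency enlarges {C2}, so (C2)⁺ = {C2}.
The closure contains neither all of R1 = {C2, C4} nor all of R2 = {C1, C2, C3}, so the common attributes are not a superkey of either fragment. The join is lossy.

No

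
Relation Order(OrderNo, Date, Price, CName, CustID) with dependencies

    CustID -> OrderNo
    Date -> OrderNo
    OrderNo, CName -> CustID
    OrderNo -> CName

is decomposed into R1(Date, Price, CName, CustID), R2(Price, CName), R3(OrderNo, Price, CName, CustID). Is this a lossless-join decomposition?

Yes

Chase test. Columns are OrderNo, Date, Price, CName, CustID; row i has aⱼ where attribute j ∈ Ri, else bᵢⱼ.
Initial tableau (one row per fragment):
  row 1: b11 a2 a3 a4 a5
  row 2: b21 b22 a3 a4 b25
  row 3: a1 b32 a3 a4 a5
Rows 1 and 3 agree on CustID; apply CustID→OrderNo and equate their OrderNo entries.
Row 1 is now all distinguished symbols — the join is lossless.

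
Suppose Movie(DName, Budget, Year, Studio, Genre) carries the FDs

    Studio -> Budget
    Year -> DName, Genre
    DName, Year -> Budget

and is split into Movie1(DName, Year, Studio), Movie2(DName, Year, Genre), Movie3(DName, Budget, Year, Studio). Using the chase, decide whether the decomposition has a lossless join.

Yes

Chase test. Columns are DName, Budget, Year, Studio, Genre; row i has aⱼ where attribute j ∈ Moviei, else bᵢⱼ.
Initial tableau (one row per fragment):
  row 1: a1 b12 a3 a4 b15
  row 2: a1 b22 a3 b24 a5
  row 3: a1 a2 a3 a4 b35
Rows 1 and 3 agree on Studio; apply Studio→Budget and equate their Budget entries.
Rows 1 and 2 agree on Year; apply Year→DName, Genre and equate their DName, Genre entries.
Rows 1 and 3 agree on Year; apply Year→DName, Genre and equate their DName, Genre entries.
Rows 1 and 2 agree on DName, Year; apply DName, Year→Budget and equate their Budget entries.
Row 1 is now all distinguished symbols — the join is lossless.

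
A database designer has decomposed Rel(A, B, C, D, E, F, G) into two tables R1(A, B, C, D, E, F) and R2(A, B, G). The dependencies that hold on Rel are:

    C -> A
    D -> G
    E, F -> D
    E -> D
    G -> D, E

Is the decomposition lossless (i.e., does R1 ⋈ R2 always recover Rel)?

No

Common attributes: R1 ∩ R2 = {A, B}.
No dependency enlarges {A, B}, so (A, B)⁺ = {A, B}.
The closure contains neither all of R1 = {A, B, C, D, E, F} nor all of R2 = {A, B, G}, so the common attributes are not a superkey of either fragment. The join is lossy.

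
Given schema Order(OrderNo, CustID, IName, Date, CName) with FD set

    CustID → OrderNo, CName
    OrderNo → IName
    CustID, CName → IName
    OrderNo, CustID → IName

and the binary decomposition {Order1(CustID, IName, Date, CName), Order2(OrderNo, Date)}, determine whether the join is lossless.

No

Common attributes: Order1 ∩ Order2 = {Date}.
No dependency enlarges {Date}, so (Date)⁺ = {Date}.
The closure contains neither all of Order1 = {CustID, IName, Date, CName} nor all of Order2 = {OrderNo, Date}, so the common attributes are not a superkey of either fragment. The join is lossy.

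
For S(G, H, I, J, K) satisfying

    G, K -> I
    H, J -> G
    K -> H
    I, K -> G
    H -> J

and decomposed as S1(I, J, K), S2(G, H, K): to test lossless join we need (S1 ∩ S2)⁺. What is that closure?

G, H, I, J, K

S1 ∩ S2 = {K}.
K → H applies, adding H
H → J applies, adding J
H, J → G applies, adding G
G, K → I applies, adding I
Closure: {G, H, I, J, K}.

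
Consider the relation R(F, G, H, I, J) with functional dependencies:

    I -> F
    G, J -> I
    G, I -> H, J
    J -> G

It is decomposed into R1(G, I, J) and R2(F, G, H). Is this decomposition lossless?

Common attributes: R1 ∩ R2 = {G}.
No dependency enlarges {G}, so (G)⁺ = {G}.
The closure contains neither all of R1 = {G, I, J} nor all of R2 = {F, G, H}, so the common attributes are not a superkey of either fragment. The join is lossy.

No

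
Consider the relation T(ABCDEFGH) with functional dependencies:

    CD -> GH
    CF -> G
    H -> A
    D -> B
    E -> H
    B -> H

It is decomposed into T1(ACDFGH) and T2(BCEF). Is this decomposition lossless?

Common attributes: T1 ∩ T2 = {CF}.
Closure of {CF}: CF → G applies, adding G. So (CF)⁺ = {CFG}.
The closure contains neither all of T1 = {ACDFGH} nor all of T2 = {BCEF}, so the common attributes are not a superkey of either fragment. The join is lossy.

No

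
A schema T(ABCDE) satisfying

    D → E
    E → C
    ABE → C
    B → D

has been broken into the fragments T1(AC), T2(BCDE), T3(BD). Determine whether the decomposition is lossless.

Chase test. Columns are ABCDE; row i has aⱼ where attribute j ∈ Ti, else bᵢⱼ.
Initial tableau (one row per fragment):
  row 1: a1 b12 a3 b14 b15
  row 2: b21 a2 a3 a4 a5
  row 3: b31 a2 b33 a4 b35
Rows 2 and 3 agree on D; apply D→E and equate their E entries.
Rows 2 and 3 agree on E; apply E→C and equate their C entries.
No row becomes fully distinguished — the join is lossy.

No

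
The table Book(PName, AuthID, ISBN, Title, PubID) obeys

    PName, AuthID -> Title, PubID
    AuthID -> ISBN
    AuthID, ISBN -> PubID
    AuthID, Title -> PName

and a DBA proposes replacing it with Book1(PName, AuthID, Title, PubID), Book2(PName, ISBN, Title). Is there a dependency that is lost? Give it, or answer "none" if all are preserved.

AuthID -> ISBN

Check AuthID → ISBN: no single fragment contains all of {AuthID, ISBN}, and the restricted closure of {AuthID} across the fragments never reaches {ISBN}.
PName, AuthID → Title, PubID is preserved.
AuthID, ISBN → PubID is preserved.
AuthID, Title → PName is preserved.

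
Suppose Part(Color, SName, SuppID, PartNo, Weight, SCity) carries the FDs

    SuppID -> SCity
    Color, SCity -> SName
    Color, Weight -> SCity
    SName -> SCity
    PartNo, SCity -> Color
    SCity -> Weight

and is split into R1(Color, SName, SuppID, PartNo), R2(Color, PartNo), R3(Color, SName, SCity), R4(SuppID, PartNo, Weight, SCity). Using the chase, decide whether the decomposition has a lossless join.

Chase test. Columns are Color, SName, SuppID, PartNo, Weight, SCity; row i has aⱼ where attribute j ∈ Ri, else bᵢⱼ.
Initial tableau (one row per fragment):
  row 1: a1 a2 a3 a4 b15 b16
  row 2: a1 b22 b23 a4 b25 b26
  row 3: a1 a2 b33 b34 b35 a6
  row 4: b41 b42 a3 a4 a5 a6
Rows 1 and 4 agree on SuppID; apply SuppID→SCity and equate their SCity entries.
Rows 1 and 4 agree on PartNo, SCity; apply PartNo, SCity→Color and equate their Color entries.
Rows 1 and 3 agree on SCity; apply SCity→Weight and equate their Weight entries.
Rows 1 and 4 agree on SCity; apply SCity→Weight and equate their Weight entries.
Rows 1 and 4 agree on Color, SCity; apply Color, SCity→SName and equate their SName entries.
Row 1 is now all distinguished symbols — the join is lossless.

Yes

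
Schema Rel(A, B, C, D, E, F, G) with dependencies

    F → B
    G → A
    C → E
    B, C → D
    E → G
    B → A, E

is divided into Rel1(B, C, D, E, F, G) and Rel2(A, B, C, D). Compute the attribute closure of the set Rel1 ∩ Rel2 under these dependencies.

A, B, C, D, E, G

Rel1 ∩ Rel2 = {B, C, D}.
C → E applies, adding E
E → G applies, adding G
B → A, E applies, adding A
Closure: {A, B, C, D, E, G}.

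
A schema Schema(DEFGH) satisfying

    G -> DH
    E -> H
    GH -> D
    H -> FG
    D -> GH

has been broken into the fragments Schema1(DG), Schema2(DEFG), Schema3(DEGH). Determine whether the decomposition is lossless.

Yes

Chase test. Columns are DEFGH; row i has aⱼ where attribute j ∈ Schemai, else bᵢⱼ.
Initial tableau (one row per fragment):
  row 1: a1 b12 b13 a4 b15
  row 2: a1 a2 a3 a4 b25
  row 3: a1 a2 b33 a4 a5
Rows 1 and 2 agree on G; apply G→DH and equate their DH entries.
Rows 1 and 3 agree on G; apply G→DH and equate their DH entries.
Rows 1 and 2 agree on H; apply H→FG and equate their FG entries.
Rows 1 and 3 agree on H; apply H→FG and equate their FG entries.
Row 2 is now all distinguished symbols — the join is lossless.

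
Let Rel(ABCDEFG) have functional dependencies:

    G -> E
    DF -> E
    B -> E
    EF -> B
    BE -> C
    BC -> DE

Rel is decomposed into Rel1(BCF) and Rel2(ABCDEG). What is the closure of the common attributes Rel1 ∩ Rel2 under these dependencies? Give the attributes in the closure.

Rel1 ∩ Rel2 = {BC}.
B → E applies, adding E
BC → DE applies, adding D
Closure: {BCDE}.

BCDE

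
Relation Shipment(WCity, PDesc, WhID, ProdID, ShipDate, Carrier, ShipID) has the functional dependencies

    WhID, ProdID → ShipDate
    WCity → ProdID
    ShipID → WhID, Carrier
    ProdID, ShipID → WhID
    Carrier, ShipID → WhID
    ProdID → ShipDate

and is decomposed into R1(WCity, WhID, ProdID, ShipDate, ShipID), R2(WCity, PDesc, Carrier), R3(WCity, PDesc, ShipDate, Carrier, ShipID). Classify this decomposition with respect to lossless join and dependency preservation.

Lossless test (chase): Rows 1 and 2 agree on WCity; apply WCity→ProdID and equate their ProdID entries. Rows 1 and 3 agree on WCity; apply WCity→ProdID and equate their ProdID entries. Rows 1 and 3 agree on ShipID; apply ShipID→WhID, Carrier and equate their WhID, Carrier entries. Rows 1 and 2 agree on ProdID; apply ProdID→ShipDate and equate their ShipDate entries. Row 3 is now all distinguished symbols — the join is lossless.
Dependency preservation: ShipID → WhID, Carrier; Carrier, ShipID → WhID are not contained in any single fragment, but the restricted closure of each left-hand side across the fragments still reaches the right-hand side; the remaining FDs each lie inside some fragment. All dependencies are preserved.

lossless and dependency-preserving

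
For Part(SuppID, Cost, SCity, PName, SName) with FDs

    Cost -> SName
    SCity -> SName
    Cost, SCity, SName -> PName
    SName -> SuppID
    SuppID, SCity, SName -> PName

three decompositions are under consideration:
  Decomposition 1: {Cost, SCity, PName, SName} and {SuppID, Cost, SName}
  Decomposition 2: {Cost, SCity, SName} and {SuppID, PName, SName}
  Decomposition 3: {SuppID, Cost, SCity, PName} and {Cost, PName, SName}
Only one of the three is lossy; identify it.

Decomposition 1: common = {Cost, SName}, closure = {SuppID, Cost, SName} → lossless.
Decomposition 2: common = {SName}, closure = {SuppID, SName} → lossy.
Decomposition 3: common = {Cost, PName}, closure = {SuppID, Cost, PName, SName} → lossless.

Decomposition 2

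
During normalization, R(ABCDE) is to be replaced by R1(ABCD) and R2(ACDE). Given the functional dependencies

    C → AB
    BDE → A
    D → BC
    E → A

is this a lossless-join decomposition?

Common attributes: R1 ∩ R2 = {ACD}.
Closure of {ACD}: C → AB applies, adding B. So (ACD)⁺ = {ABCD}.
This closure contains every attribute of R1, so R1 ∩ R2 → R1. The join is lossless.

Yes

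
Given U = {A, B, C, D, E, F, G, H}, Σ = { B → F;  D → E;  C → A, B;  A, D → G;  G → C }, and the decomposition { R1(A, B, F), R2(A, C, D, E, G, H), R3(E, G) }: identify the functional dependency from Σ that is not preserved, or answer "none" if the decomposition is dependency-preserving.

Check C → A, B: no single fragment contains all of {A, B, C}, and the restricted closure of {C} across the fragments never reaches {A, B}.
B → F is preserved.
D → E is preserved.
A, D → G is preserved.
G → C is preserved.

C → A, B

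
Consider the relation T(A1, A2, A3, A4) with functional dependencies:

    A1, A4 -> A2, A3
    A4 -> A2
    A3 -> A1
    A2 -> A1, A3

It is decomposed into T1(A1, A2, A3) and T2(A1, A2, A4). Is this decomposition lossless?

Yes

Common attributes: T1 ∩ T2 = {A1, A2}.
Closure of {A1, A2}: A2 → A1, A3 applies, adding A3. So (A1, A2)⁺ = {A1, A2, A3}.
This closure contains every attribute of T1, so T1 ∩ T2 → T1. The join is lossless.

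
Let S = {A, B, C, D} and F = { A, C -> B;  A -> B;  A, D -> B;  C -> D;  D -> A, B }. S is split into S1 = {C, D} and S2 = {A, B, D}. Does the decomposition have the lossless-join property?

Common attributes: S1 ∩ S2 = {D}.
Closure of {D}: D → A, B applies, adding A, B. So (D)⁺ = {A, B, D}.
This closure contains every attribute of S2, so S1 ∩ S2 → S2. The join is lossless.

Yes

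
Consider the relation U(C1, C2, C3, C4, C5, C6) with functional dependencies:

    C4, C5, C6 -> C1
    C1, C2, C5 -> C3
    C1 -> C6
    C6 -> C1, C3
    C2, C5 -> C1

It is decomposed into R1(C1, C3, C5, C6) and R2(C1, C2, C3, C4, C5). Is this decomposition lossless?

Common attributes: R1 ∩ R2 = {C1, C3, C5}.
Closure of {C1, C3, C5}: C1 → C6 applies, adding C6. So (C1, C3, C5)⁺ = {C1, C3, C5, C6}.
This closure contains every attribute of R1, so R1 ∩ R2 → R1. The join is lossless.

Yes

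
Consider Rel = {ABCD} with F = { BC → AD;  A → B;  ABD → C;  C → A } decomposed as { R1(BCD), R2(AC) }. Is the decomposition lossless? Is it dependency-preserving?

Lossless test: (C)⁺ = {ABCD}, which contains all of one fragment — lossless.
Dependency preservation: the restricted closure of {A} across the fragments never reaches {B}, so A → B cannot be enforced without a join — not preserved.

lossless but not dependency-preserving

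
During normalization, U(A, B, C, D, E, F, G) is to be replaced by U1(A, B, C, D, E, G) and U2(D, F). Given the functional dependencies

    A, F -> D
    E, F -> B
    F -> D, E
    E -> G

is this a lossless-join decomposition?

Common attributes: U1 ∩ U2 = {D}.
No dependency enlarges {D}, so (D)⁺ = {D}.
The closure contains neither all of U1 = {A, B, C, D, E, G} nor all of U2 = {D, F}, so the common attributes are not a superkey of either fragment. The join is lossy.

No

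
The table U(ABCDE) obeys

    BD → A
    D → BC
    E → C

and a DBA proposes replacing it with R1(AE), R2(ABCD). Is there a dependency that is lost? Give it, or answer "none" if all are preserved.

E → C

Check E → C: no single fragment contains all of {CE}, and the restricted closure of {E} across the fragments never reaches {C}.
BD → A is preserved.
D → BC is preserved.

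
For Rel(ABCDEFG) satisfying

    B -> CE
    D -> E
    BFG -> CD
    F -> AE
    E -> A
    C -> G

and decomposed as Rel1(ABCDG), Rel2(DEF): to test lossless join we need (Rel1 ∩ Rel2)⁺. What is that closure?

Rel1 ∩ Rel2 = {D}.
D → E applies, adding E
E → A applies, adding A
Closure: {ADE}.

ADE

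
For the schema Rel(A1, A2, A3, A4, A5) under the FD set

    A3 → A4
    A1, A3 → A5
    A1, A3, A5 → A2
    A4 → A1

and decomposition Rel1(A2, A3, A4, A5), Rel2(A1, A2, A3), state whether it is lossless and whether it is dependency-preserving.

Lossless test: (A2, A3)⁺ = {A1, A2, A3, A4, A5}, which contains all of one fragment — lossless.
Dependency preservation: the restricted closure of {A4} across the fragments never reaches {A1}, so A4 → A1 cannot be enforced without a join — not preserved.

lossless but not dependency-preserving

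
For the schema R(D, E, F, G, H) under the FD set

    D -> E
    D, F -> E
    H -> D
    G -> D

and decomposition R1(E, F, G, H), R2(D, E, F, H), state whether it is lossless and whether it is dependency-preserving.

Lossless test: (E, F, H)⁺ = {D, E, F, H}, which contains all of one fragment — lossless.
Dependency preservation: the restricted closure of {G} across the fragments never reaches {D}, so G → D cannot be enforced without a join — not preserved.

lossless but not dependency-preserving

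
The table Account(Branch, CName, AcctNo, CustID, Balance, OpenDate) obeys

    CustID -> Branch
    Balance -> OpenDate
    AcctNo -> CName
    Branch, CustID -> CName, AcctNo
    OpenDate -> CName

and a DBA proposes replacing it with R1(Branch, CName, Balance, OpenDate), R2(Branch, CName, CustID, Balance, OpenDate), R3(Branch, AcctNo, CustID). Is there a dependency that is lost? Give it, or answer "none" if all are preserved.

AcctNo -> CName

Check AcctNo → CName: no single fragment contains all of {CName, AcctNo}, and the restricted closure of {AcctNo} across the fragments never reaches {CName}.
CustID → Branch is preserved.
Balance → OpenDate is preserved.
Branch, CustID → CName, AcctNo is preserved.
OpenDate → CName is preserved.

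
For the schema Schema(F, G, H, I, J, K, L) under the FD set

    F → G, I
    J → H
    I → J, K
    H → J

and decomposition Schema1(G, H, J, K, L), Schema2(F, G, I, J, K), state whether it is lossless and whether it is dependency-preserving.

Lossless test: (G, J, K)⁺ = {G, H, J, K}, which is a superkey of neither fragment — lossy.
Dependency preservation: every FD's attributes lie within a single fragment, so each can be enforced locally — preserved.

lossy but dependency-preserving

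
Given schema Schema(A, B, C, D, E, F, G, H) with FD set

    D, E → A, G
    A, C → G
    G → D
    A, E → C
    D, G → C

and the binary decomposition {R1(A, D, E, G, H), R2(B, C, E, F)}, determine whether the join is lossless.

Common attributes: R1 ∩ R2 = {E}.
No dependency enlarges {E}, so (E)⁺ = {E}.
The closure contains neither all of R1 = {A, D, E, G, H} nor all of R2 = {B, C, E, F}, so the common attributes are not a superkey of either fragment. The join is lossy.

No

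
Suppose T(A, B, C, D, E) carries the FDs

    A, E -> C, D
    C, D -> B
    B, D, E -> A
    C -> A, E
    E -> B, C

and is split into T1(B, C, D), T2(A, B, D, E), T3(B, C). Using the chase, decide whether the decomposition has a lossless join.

Chase test. Columns are A, B, C, D, E; row i has aⱼ where attribute j ∈ Ti, else bᵢⱼ.
Initial tableau (one row per fragment):
  row 1: b11 a2 a3 a4 b15
  row 2: a1 a2 b23 a4 a5
  row 3: b31 a2 a3 b34 b35
Rows 1 and 3 agree on C; apply C→A, E and equate their A, E entries.
Rows 1 and 3 agree on A, E; apply A, E→C, D and equate their C, D entries.
No row becomes fully distinguished — the join is lossy.

No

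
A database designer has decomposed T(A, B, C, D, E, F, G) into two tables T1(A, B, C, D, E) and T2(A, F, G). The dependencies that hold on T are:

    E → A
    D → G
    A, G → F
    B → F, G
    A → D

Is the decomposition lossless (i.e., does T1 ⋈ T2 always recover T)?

Yes

Common attributes: T1 ∩ T2 = {A}.
Closure of {A}: A → D applies, adding D; D → G applies, adding G; A, G → F applies, adding F. So (A)⁺ = {A, D, F, G}.
This closure contains every attribute of T2, so T1 ∩ T2 → T2. The join is lossless.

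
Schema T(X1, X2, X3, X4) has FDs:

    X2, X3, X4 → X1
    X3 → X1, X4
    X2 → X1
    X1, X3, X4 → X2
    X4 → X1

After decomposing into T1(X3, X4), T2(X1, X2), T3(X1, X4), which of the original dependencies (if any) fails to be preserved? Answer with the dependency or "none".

X1, X3, X4 → X2

Check X1, X3, X4 → X2: no single fragment contains all of {X1, X2, X3, X4}, and the restricted closure of {X1, X3, X4} across the fragments never reaches {X2}.
X2, X3, X4 → X1 is preserved.
X3 → X1, X4 is preserved.
X2 → X1 is preserved.
X4 → X1 is preserved.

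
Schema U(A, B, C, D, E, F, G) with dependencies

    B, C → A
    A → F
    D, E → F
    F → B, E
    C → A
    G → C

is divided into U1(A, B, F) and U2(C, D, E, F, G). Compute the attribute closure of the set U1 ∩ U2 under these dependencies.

B, E, F

U1 ∩ U2 = {F}.
F → B, E applies, adding B, E
Closure: {B, E, F}.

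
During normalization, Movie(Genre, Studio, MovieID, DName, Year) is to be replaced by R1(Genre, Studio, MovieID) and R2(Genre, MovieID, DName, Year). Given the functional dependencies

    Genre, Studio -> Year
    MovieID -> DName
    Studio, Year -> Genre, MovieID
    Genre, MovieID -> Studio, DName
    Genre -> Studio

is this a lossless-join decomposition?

Common attributes: R1 ∩ R2 = {Genre, MovieID}.
Closure of {Genre, MovieID}: MovieID → DName applies, adding DName; Genre, MovieID → Studio, DName applies, adding Studio; Genre, Studio → Year applies, adding Year. So (Genre, MovieID)⁺ = {Genre, Studio, MovieID, DName, Year}.
This closure contains every attribute of R1, so R1 ∩ R2 → R1. The join is lossless.

Yes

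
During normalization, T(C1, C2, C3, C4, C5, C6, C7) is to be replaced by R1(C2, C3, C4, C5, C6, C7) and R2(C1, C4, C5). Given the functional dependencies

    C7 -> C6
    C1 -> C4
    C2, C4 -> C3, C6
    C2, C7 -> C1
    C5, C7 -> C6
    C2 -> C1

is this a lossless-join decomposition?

Common attributes: R1 ∩ R2 = {C4, C5}.
No dependency enlarges {C4, C5}, so (C4, C5)⁺ = {C4, C5}.
The closure contains neither all of R1 = {C2, C3, C4, C5, C6, C7} nor all of R2 = {C1, C4, C5}, so the common attributes are not a superkey of either fragment. The join is lossy.

No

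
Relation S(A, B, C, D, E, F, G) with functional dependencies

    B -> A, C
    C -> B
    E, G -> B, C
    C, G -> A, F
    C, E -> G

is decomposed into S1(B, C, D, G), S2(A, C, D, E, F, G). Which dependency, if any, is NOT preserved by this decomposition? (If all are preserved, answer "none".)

none

B → A, C: restricted closure across fragments reaches A, C.
C → B lies within S1.
E, G → B, C: restricted closure across fragments reaches B, C.
C, G → A, F lies within S2.
C, E → G lies within S2.
Every dependency is enforceable on the fragments, so the decomposition is dependency-preserving.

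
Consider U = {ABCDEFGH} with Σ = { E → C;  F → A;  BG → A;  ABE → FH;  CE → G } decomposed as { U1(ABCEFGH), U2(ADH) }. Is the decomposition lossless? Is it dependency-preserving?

Lossless test: (AH)⁺ = {AH}, which is a superkey of neither fragment — lossy.
Dependency preservation: every FD's attributes lie within a single fragment, so each can be enforced locally — preserved.

lossy but dependency-preserving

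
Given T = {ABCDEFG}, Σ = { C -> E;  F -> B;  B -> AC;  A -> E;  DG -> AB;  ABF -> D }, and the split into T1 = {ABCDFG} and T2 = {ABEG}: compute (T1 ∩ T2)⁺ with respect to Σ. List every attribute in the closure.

ABCEG

T1 ∩ T2 = {ABG}.
B → AC applies, adding C
A → E applies, adding E
Closure: {ABCEG}.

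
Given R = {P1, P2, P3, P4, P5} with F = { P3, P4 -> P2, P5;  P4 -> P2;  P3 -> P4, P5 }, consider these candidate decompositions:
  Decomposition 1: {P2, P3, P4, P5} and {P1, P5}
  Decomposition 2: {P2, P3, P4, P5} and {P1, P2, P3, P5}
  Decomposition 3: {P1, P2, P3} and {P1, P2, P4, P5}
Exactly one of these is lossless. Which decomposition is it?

Decomposition 1: common = {P5}, closure = {P5} → lossy.
Decomposition 2: common = {P2, P3, P5}, closure = {P2, P3, P4, P5} → lossless.
Decomposition 3: common = {P1, P2}, closure = {P1, P2} → lossy.

Decomposition 2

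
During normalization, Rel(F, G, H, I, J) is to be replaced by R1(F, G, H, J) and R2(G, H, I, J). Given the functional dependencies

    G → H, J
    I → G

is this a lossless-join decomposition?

No

Common attributes: R1 ∩ R2 = {G, H, J}.
No dependency enlarges {G, H, J}, so (G, H, J)⁺ = {G, H, J}.
The closure contains neither all of R1 = {F, G, H, J} nor all of R2 = {G, H, I, J}, so the common attributes are not a superkey of either fragment. The join is lossy.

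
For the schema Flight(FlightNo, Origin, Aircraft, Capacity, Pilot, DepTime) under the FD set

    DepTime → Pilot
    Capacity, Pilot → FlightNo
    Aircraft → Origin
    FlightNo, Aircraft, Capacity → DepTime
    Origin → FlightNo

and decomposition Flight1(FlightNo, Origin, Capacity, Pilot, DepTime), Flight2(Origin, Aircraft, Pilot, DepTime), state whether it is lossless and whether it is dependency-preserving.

Lossless test: (Origin, Pilot, DepTime)⁺ = {FlightNo, Origin, Pilot, DepTime}, which is a superkey of neither fragment — lossy.
Dependency preservation: the restricted closure of {FlightNo, Aircraft, Capacity} across the fragments never reaches {DepTime}, so FlightNo, Aircraft, Capacity → DepTime cannot be enforced without a join — not preserved.

lossy and not dependency-preserving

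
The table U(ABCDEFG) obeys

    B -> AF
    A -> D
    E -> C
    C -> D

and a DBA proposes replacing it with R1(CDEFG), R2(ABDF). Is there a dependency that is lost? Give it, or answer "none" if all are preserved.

B → AF lies within R2.
A → D lies within R2.
E → C lies within R1.
C → D lies within R1.
Every dependency is enforceable on the fragments, so the decomposition is dependency-preserving.

none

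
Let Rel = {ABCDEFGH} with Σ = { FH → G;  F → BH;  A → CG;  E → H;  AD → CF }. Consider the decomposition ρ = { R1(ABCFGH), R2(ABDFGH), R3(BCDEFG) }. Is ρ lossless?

Chase test. Columns are ABCDEFGH; row i has aⱼ where attribute j ∈ Ri, else bᵢⱼ.
Initial tableau (one row per fragment):
  row 1: a1 a2 a3 b14 b15 a6 a7 a8
  row 2: a1 a2 b23 a4 b25 a6 a7 a8
  row 3: b31 a2 a3 a4 a5 a6 a7 b38
Rows 1 and 3 agree on F; apply F→BH and equate their BH entries.
Rows 1 and 2 agree on A; apply A→CG and equate their CG entries.
No row becomes fully distinguished — the join is lossy.

No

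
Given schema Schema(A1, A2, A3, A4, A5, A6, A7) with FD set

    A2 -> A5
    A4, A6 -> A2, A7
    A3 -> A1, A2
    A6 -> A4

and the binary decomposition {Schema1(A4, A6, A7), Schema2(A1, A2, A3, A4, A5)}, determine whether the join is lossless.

No

Common attributes: Schema1 ∩ Schema2 = {A4}.
No dependency enlarges {A4}, so (A4)⁺ = {A4}.
The closure contains neither all of Schema1 = {A4, A6, A7} nor all of Schema2 = {A1, A2, A3, A4, A5}, so the common attributes are not a superkey of either fragment. The join is lossy.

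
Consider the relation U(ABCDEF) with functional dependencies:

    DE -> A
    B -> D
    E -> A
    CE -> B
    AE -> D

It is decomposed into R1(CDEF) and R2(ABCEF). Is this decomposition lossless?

Common attributes: R1 ∩ R2 = {CEF}.
Closure of {CEF}: E → A applies, adding A; CE → B applies, adding B; AE → D applies, adding D. So (CEF)⁺ = {ABCDEF}.
This closure contains every attribute of R1, so R1 ∩ R2 → R1. The join is lossless.

Yes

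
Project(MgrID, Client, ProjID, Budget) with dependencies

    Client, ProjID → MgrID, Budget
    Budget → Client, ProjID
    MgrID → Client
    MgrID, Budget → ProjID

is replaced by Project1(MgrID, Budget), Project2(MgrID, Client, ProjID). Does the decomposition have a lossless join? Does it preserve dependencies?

lossy and not dependency-preserving

Lossless test: (MgrID)⁺ = {MgrID, Client}, which is a superkey of neither fragment — lossy.
Dependency preservation: the restricted closure of {Client, ProjID} across the fragments never reaches {MgrID, Budget}, so Client, ProjID → MgrID, Budget cannot be enforced without a join — not preserved.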